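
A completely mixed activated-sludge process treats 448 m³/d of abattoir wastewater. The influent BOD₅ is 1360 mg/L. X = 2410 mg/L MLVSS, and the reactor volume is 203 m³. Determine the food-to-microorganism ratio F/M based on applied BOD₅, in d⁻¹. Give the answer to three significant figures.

F/M = Q·S₀ / (V·X) = 448 × 1360 / (203.0 × 2410) = 1.245 g BOD₅·(g VSS·d)⁻¹.

F/M ≈ 1.25 d⁻¹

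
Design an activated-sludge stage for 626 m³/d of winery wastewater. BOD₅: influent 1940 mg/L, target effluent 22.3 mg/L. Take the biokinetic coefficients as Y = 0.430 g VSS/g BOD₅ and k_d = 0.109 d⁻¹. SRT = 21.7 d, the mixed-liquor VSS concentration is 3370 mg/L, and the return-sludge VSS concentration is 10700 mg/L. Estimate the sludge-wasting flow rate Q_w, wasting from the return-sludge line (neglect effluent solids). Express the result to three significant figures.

From the SRT design equation V = Y Q (S₀−S) θ_c / [X (1 + k_d θ_c)] = 0.430 × 626 × (1940 − 22.3) × 21.7 / [3370 × (1 + 0.109 × 21.7)] = 1.12×10^7 / 11341 = 987.7 m³.
θ_c = V·X/(Q_w·X_r) when wasting from the recycle, so Q_w = V·X/(θ_c·X_r) = 987.7 × 3370 / (21.7 × 10700) = 14.34 m³/d.

Q_w ≈ 14.3 m³/d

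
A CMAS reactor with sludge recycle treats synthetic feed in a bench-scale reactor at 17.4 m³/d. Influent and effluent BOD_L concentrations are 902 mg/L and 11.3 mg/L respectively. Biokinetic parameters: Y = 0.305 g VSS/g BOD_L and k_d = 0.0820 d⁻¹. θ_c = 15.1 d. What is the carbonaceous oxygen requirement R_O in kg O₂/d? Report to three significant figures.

R_O ≈ 12.5 kg O₂/d

Observed yield with endogenous decay: Y_obs = Y / (1 + k_d·θ_c) = 0.305 / (1 + 0.0820 × 15.1) = 0.305 / 2.238 = 0.1363 g VSS/g BOD_L.
Substrate removed = Q·(S₀ − S) = 17.4 m³/d × (902 − 11.3) g/m³ = 1.55×10^4 g/d = 15.50 kg/d.
P_X = Y_obs·Q·(S₀ − S) = 0.1363 × 15.50 = 2.112 kg VSS/d.
R_O = Q·(S₀ − S) − 1.42·P_X = 15.50 − 1.42 × 2.112 = 12.50 kg O₂/d.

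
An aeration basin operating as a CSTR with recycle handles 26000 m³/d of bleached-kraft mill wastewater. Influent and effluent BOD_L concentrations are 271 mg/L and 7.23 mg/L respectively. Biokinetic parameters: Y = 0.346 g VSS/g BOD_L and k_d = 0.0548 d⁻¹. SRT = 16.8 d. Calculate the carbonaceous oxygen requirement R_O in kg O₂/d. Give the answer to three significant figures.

The observed yield is Y_obs = Y/(1 + k_d·θ_c) = 0.346 / (1 + 0.0548 × 16.8) = 0.346 / 1.921 = 0.1801 g VSS per g BOD_L removed.
Q·(S₀ − S) = 26000 × (271 − 7.23) × 10⁻³ = 6858 kg/d removed.
P_X = Y_obs·Q·(S₀ − S) = 0.1801 × 6858 = 1235 kg VSS/d.
R_O = Q·(S₀ − S) − 1.42·P_X = 6858 − 1.42 × 1235 = 5104 kg O₂/d.

R_O ≈ 5100 kg O₂/d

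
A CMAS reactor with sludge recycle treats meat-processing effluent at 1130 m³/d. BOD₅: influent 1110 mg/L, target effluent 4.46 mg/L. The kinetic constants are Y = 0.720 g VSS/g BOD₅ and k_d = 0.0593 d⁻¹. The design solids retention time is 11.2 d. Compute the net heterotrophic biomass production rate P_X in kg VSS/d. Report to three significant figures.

P_X ≈ 540 kg VSS/d

Y_obs = Y / (1 + k_d θ_c) = 0.720 / (1 + 0.0593 × 11.2) = 0.720 / 1.664 = 0.4327.
Substrate removed = Q·(S₀ − S) = 1130 m³/d × (1110 − 4.46) g/m³ = 1.25×10^6 g/d = 1249 kg/d.
Net biomass production P_X = Y_obs × Q·(S₀ − S) = 0.4327 × 1249 = 540.5 kg VSS/d.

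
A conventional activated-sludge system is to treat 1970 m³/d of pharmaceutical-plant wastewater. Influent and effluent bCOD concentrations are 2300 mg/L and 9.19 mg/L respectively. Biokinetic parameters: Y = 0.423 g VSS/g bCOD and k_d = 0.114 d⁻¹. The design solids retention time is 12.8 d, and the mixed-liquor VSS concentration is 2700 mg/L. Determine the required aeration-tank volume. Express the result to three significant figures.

From the SRT design equation V = Y Q (S₀−S) θ_c / [X (1 + k_d θ_c)] = 0.423 × 1970 × (2300 − 9.19) × 12.8 / [2700 × (1 + 0.114 × 12.8)] = 2.44×10^7 / 6640 = 3680 m³.

V ≈ 3680 m³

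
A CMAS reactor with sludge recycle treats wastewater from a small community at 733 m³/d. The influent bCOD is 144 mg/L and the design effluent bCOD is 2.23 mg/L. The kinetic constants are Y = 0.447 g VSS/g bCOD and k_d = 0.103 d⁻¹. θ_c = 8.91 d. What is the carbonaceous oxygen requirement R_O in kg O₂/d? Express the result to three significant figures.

Correct the yield for decay: Y_obs = Y/(1 + k_d θ_c) = 0.447 / (1 + 0.103 × 8.91) = 0.447 / 1.918 = 0.2331.
Q·(S₀ − S) = 733 × (144 − 2.23) × 10⁻³ = 103.9 kg/d removed.
P_X = Y_obs·Q·(S₀ − S) = 0.2331 × 103.9 = 24.22 kg VSS/d.
R_O = Q·(S₀ − S) − 1.42·P_X = 103.9 − 1.42 × 24.22 = 69.52 kg O₂/d.

R_O ≈ 69.5 kg O₂/d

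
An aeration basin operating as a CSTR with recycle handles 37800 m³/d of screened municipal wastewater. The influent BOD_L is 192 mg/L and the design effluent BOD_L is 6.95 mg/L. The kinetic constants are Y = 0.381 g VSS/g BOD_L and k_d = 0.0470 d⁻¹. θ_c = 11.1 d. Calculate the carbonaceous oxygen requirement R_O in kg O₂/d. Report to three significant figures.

Y_obs = Y / (1 + k_d θ_c) = 0.381 / (1 + 0.0470 × 11.1) = 0.381 / 1.522 = 0.2504.
Substrate removed = Q·(S₀ − S) = 37800 m³/d × (192 − 6.95) g/m³ = 6.99×10^6 g/d = 6995 kg/d.
Biomass synthesised: P_X = Y_obs × 6995 = 1751 kg VSS/d.
R_O = Q·ΔS − 1.42 P_X = 6995 − 2487 = 4508 kg O₂/d.

R_O ≈ 4510 kg O₂/d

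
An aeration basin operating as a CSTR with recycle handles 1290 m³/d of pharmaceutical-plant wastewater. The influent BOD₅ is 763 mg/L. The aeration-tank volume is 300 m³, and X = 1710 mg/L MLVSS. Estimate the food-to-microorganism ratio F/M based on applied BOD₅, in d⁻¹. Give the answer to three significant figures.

F/M ≈ 1.92 d⁻¹

Food-to-microorganism ratio F/M = Q S₀ / (V X) = 1290 × 763 / (300.0 × 1710) = 1.919 d⁻¹.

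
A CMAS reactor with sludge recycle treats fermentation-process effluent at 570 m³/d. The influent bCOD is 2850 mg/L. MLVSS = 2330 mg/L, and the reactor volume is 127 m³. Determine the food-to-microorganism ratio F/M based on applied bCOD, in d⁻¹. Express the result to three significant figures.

F/M = applied load / biomass = Q·S₀/(V·X) = 570 × 2850 / (127.0 × 2330) = 5.490 d⁻¹.

F/M ≈ 5.49 d⁻¹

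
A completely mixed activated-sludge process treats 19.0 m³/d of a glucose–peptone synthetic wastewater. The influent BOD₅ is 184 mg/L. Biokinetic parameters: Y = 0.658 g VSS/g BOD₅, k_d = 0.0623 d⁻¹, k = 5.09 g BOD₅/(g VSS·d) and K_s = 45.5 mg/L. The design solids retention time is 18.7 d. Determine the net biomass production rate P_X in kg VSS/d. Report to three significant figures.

From the Monod/SRT balance for a CMAS, S = K_s·(1+k_d θ_c)/[θ_c·(Y k − k_d) − 1] = 45.5 × (1 + 0.0623 × 18.7) / [18.7 × (0.658 × 5.09 − 0.0623) − 1] = 98.51 / 60.47 = 1.629 mg/L.
Observed yield with endogenous decay: Y_obs = Y / (1 + k_d·θ_c) = 0.658 / (1 + 0.0623 × 18.7) = 0.658 / 2.165 = 0.3039 g VSS/g BOD₅.
Mass of BOD₅ removed per day: Q(S₀ − S) = 19.0 × 182.4 g/m³ = 3.465 kg/d.
Net biomass production P_X = Y_obs × Q·(S₀ − S) = 0.3039 × 3.465 = 1.053 kg VSS/d.

P_X ≈ 1.05 kg VSS/d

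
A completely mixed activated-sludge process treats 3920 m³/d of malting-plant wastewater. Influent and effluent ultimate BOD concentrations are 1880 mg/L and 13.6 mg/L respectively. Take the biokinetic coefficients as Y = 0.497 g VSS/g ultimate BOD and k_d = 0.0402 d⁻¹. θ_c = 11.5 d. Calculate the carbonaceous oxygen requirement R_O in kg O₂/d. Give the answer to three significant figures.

R_O ≈ 3790 kg O₂/d

Y_obs = Y / (1 + k_d θ_c) = 0.497 / (1 + 0.0402 × 11.5) = 0.497 / 1.462 = 0.3399.
ΔS = 1880 − 13.6 = 1866 mg/L, so the substrate removal rate is 3920 × 1866/1000 = 7316 kg ultimate BOD/d.
Net sludge production P_X = 0.3399 × 7316 = 2487 kg VSS/d.
R_O = Q·ΔS − 1.42 P_X = 7316 − 3531 = 3785 kg O₂/d.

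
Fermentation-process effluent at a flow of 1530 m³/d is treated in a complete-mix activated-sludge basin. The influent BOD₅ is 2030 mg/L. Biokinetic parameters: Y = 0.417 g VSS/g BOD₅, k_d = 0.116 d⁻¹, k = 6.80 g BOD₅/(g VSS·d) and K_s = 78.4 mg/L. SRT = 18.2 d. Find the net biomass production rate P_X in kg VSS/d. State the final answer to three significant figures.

Effluent substrate depends only on kinetics and SRT: S = K_s(1 + k_d θ_c) / [θ_c(Yk − k_d) − 1] = 78.4 × (1 + 0.116 × 18.2) / [18.2 × (0.417 × 6.80 − 0.116) − 1] = 243.9 / 48.50 = 5.030 mg/L.
Correct the yield for decay: Y_obs = Y/(1 + k_d θ_c) = 0.417 / (1 + 0.116 × 18.2) = 0.417 / 3.111 = 0.1340.
Mass of BOD₅ removed per day: Q(S₀ − S) = 1530 × 2025 g/m³ = 3098 kg/d.
So the net sludge growth is P_X = 0.1340 × 3098 = 415.3 kg VSS/d.

P_X ≈ 415 kg VSS/d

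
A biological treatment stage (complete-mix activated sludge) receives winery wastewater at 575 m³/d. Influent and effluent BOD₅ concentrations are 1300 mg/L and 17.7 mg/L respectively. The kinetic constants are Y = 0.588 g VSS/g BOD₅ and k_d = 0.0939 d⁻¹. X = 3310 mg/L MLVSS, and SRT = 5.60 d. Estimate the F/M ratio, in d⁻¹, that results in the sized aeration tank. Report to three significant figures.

Steady-state biomass mass balance: V·X·(1 + k_d·θ_c) = Y·Q·(S₀ − S)·θ_c, so V = 0.588 × 575 × (1300 − 17.7) × 5.60 / [3310 × (1 + 0.0939 × 5.60)] = 2.43×10^6 / 5051 = 480.7 m³.
F/M = Q·S₀ / (V·X) = 575 × 1300 / (480.7 × 3310) = 0.4698 g BOD₅·(g VSS·d)⁻¹.

F/M ≈ 0.470 d⁻¹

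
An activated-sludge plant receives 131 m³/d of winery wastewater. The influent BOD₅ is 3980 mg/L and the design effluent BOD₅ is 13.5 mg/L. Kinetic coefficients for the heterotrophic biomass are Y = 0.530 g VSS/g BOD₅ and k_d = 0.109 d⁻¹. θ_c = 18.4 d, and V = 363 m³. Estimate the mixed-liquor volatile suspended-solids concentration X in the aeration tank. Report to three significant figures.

X ≈ 4640 mg/L

X = Y·Q·ΔS·θ_c / [V·(1 + k_d θ_c)] = 0.530 × 131 × (3980 − 13.5) × 18.4 / [363 × (1 + 0.109 × 18.4)] = 4644 mg/L.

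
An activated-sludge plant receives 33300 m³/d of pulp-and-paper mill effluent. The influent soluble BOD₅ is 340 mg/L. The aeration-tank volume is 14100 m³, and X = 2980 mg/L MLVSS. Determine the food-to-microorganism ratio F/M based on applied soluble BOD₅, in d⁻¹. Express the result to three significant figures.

Food-to-microorganism ratio F/M = Q S₀ / (V X) = 33300 × 340 / (14100 × 2980) = 0.2695 d⁻¹.

F/M ≈ 0.269 d⁻¹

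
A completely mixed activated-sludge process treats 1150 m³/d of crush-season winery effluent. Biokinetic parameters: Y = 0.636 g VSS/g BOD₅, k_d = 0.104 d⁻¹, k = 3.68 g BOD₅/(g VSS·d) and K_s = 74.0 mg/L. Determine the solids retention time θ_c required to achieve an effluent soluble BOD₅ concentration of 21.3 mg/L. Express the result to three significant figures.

θ_c ≈ 2.39 d

Specific growth rate at S = 21.3 mg/L: μ = YkS/(K_s+S) = 0.636·3.68·21.3/(74.0+21.3) = 0.5231 d⁻¹.
1/θ_c = 0.5231 − 0.104 = 0.4191 d⁻¹, so θ_c = 2.386 d.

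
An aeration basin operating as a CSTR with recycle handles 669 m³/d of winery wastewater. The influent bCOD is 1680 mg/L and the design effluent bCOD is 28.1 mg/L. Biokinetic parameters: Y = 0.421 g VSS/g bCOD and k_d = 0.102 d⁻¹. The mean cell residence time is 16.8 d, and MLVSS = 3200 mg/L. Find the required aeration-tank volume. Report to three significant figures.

From the SRT design equation V = Y Q (S₀−S) θ_c / [X (1 + k_d θ_c)] = 0.421 × 669 × (1680 − 28.1) × 16.8 / [3200 × (1 + 0.102 × 16.8)] = 7.82×10^6 / 8684 = 900.1 m³.

V ≈ 900 m³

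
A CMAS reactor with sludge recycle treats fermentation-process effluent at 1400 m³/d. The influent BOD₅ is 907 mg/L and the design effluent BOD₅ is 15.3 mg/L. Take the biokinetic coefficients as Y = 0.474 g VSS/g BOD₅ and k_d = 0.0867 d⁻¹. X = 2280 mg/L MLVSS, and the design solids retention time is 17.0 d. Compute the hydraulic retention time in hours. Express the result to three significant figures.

τ ≈ 30.6 h

Steady-state biomass mass balance: V·X·(1 + k_d·θ_c) = Y·Q·(S₀ − S)·θ_c, so V = 0.474 × 1400 × (907 − 15.3) × 17.0 / [2280 × (1 + 0.0867 × 17.0)] = 1.01×10^7 / 5640 = 1783 m³.
HRT = V/Q = 1783 m³ / 1400 m³·d⁻¹ = 1.274 d × 24 = 30.57 h.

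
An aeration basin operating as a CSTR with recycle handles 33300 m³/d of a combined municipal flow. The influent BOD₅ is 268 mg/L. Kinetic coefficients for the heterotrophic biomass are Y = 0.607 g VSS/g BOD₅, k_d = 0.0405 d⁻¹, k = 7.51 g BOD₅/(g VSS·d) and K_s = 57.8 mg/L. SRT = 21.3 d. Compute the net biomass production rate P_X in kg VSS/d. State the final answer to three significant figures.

P_X ≈ 2900 kg VSS/d

For a completely mixed reactor with recycle the Lawrence–McCarty relation gives S = K_s·(1 + k_d·θ_c) / [θ_c·(Y·k − k_d) − 1] = 57.8 × (1 + 0.0405 × 21.3) / [21.3 × (0.607 × 7.51 − 0.0405) − 1] = 107.7 / 95.23 = 1.130 mg/L.
The observed yield is Y_obs = Y/(1 + k_d·θ_c) = 0.607 / (1 + 0.0405 × 21.3) = 0.607 / 1.863 = 0.3259 g VSS per g BOD₅ removed.
Mass of BOD₅ removed per day: Q(S₀ − S) = 33300 × 266.9 g/m³ = 8887 kg/d.
So the net sludge growth is P_X = 0.3259 × 8887 = 2896 kg VSS/d.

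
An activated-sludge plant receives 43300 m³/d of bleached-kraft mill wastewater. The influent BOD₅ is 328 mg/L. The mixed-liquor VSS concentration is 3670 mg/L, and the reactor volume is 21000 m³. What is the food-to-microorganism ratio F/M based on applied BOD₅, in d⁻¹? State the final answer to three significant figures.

F/M = Q·S₀ / (V·X) = 43300 × 328 / (21000 × 3670) = 0.1843 g BOD₅·(g VSS·d)⁻¹.

F/M ≈ 0.184 d⁻¹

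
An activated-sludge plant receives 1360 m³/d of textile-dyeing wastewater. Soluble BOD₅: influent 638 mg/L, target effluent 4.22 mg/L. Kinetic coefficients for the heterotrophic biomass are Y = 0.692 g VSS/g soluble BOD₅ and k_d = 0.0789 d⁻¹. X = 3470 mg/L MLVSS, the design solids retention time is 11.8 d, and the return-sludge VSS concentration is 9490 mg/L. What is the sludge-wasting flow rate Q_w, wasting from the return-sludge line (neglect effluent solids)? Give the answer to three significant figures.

Steady-state biomass mass balance: V·X·(1 + k_d·θ_c) = Y·Q·(S₀ − S)·θ_c, so V = 0.692 × 1360 × (638 − 4.22) × 11.8 / [3470 × (1 + 0.0789 × 11.8)] = 7.04×10^6 / 6701 = 1050 m³.
Wasting from the return line (neglecting effluent solids): Q_w = V·X / (θ_c·X_r) = 1050 × 3470 / (11.8 × 9490) = 32.55 m³/d.

Q_w ≈ 32.5 m³/d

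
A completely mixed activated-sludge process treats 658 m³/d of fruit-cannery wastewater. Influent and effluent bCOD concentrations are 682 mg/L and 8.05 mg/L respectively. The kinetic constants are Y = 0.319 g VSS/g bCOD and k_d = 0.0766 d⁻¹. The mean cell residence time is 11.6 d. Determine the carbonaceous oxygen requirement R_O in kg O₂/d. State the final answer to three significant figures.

R_O ≈ 337 kg O₂/d

Y_obs = Y / (1 + k_d θ_c) = 0.319 / (1 + 0.0766 × 11.6) = 0.319 / 1.889 = 0.1689.
Q·(S₀ − S) = 658 × (682 − 8.05) × 10⁻³ = 443.5 kg/d removed.
Biomass synthesised: P_X = Y_obs × 443.5 = 74.91 kg VSS/d.
Carbonaceous O₂ demand = substrate oxidised − cell-mass equivalent = 443.5 − 1.42 × 74.91 = 337.1 kg O₂/d.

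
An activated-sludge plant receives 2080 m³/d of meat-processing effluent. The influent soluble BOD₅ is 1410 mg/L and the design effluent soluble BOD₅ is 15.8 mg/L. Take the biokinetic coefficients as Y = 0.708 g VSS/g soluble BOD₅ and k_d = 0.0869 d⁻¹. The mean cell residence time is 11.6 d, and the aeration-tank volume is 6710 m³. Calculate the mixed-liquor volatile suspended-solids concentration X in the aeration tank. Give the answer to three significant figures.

X ≈ 1770 mg/L

X = Y·Q·ΔS·θ_c / [V·(1 + k_d θ_c)] = 0.708 × 2080 × (1410 − 15.8) × 11.6 / [6710 × (1 + 0.0869 × 11.6)] = 1768 mg/L.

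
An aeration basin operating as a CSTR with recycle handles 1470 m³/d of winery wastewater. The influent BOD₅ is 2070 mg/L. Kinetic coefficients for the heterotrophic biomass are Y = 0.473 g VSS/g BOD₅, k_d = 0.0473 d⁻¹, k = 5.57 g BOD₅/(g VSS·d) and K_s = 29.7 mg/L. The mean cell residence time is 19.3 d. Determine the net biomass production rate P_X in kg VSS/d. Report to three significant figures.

P_X ≈ 752 kg VSS/d

For a completely mixed reactor with recycle the Lawrence–McCarty relation gives S = K_s·(1 + k_d·θ_c) / [θ_c·(Y·k − k_d) − 1] = 29.7 × (1 + 0.0473 × 19.3) / [19.3 × (0.473 × 5.57 − 0.0473) − 1] = 56.81 / 48.94 = 1.161 mg/L.
Correct the yield for decay: Y_obs = Y/(1 + k_d θ_c) = 0.473 / (1 + 0.0473 × 19.3) = 0.473 / 1.913 = 0.2473.
Mass of BOD₅ removed per day: Q(S₀ − S) = 1470 × 2069 g/m³ = 3041 kg/d.
So the net sludge growth is P_X = 0.2473 × 3041 = 752.0 kg VSS/d.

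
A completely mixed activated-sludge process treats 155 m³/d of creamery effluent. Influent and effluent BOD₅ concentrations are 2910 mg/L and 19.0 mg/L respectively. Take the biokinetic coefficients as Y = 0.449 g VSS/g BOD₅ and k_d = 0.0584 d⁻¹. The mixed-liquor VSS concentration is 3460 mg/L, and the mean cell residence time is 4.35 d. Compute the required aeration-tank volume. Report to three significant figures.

V ≈ 202 m³

From the SRT design equation V = Y Q (S₀−S) θ_c / [X (1 + k_d θ_c)] = 0.449 × 155 × (2910 − 19.0) × 4.35 / [3460 × (1 + 0.0584 × 4.35)] = 8.75×10^5 / 4339 = 201.7 m³.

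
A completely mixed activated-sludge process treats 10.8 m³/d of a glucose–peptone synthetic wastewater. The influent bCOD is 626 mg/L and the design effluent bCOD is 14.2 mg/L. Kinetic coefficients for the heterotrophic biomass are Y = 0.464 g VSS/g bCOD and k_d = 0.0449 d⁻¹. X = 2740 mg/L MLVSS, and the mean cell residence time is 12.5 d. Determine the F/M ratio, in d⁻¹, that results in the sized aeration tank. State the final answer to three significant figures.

F/M ≈ 0.275 d⁻¹

From the SRT design equation V = Y Q (S₀−S) θ_c / [X (1 + k_d θ_c)] = 0.464 × 10.8 × (626 − 14.2) × 12.5 / [2740 × (1 + 0.0449 × 12.5)] = 3.83×10^4 / 4278 = 8.959 m³.
Food-to-microorganism ratio F/M = Q S₀ / (V X) = 10.8 × 626 / (8.959 × 2740) = 0.2754 d⁻¹.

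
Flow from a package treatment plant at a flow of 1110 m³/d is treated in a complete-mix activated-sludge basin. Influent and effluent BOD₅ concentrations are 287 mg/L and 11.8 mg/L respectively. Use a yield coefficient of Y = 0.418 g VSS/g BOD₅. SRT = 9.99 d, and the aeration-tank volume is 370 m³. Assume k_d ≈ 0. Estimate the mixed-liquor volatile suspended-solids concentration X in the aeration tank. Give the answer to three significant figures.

X = Y·Q·ΔS·θ_c / V = 0.418 × 1110 × (287 − 11.8) × 9.99 / 370 = 3448 mg/L.

X ≈ 3450 mg/L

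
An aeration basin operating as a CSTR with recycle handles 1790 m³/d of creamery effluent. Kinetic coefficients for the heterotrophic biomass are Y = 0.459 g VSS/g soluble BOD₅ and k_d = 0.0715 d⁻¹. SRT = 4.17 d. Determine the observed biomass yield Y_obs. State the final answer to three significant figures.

Correct the yield for decay: Y_obs = Y/(1 + k_d θ_c) = 0.459 / (1 + 0.0715 × 4.17) = 0.459 / 1.298 = 0.3536.

Y_obs ≈ 0.354 g VSS/g soluble BOD₅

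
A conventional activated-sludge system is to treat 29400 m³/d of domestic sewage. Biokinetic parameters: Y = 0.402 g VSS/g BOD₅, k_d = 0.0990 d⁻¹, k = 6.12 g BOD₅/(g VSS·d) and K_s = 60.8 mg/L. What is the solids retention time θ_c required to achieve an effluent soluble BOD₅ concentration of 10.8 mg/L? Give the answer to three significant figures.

From 1/θ_c = Y·k·S/(K_s + S) − k_d: Y·k·S/(K_s+S) = 0.402 × 6.12 × 10.8 / (60.8 + 10.8) = 0.3711 d⁻¹.
1/θ_c = 0.3711 − 0.0990 = 0.2721 d⁻¹, so θ_c = 3.675 d.

θ_c ≈ 3.68 d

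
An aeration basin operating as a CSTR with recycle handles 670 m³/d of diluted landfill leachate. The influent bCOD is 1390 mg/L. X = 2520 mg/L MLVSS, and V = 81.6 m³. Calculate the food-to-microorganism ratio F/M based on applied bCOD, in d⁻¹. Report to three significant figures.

F/M = applied load / biomass = Q·S₀/(V·X) = 670 × 1390 / (81.60 × 2520) = 4.529 d⁻¹.

F/M ≈ 4.53 d⁻¹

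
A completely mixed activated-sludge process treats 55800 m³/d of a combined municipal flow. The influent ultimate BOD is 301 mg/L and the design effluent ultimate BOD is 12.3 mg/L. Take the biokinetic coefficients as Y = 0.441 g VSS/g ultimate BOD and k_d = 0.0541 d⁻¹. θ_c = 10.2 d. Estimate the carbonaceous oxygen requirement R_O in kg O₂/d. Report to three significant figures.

Y_obs = Y / (1 + k_d θ_c) = 0.441 / (1 + 0.0541 × 10.2) = 0.441 / 1.552 = 0.2842.
Q·(S₀ − S) = 55800 × (301 − 12.3) × 10⁻³ = 16109 kg/d removed.
P_X = Y_obs·Q·(S₀ − S) = 0.2842 × 16109 = 4578 kg VSS/d.
R_O = Q·ΔS − 1.42 P_X = 16109 − 6501 = 9609 kg O₂/d.

R_O ≈ 9610 kg O₂/d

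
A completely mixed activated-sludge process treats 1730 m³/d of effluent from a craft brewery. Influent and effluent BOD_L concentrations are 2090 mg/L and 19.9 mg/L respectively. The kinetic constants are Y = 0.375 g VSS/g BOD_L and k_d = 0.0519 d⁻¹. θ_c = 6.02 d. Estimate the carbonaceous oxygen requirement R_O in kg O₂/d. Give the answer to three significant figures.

The observed yield is Y_obs = Y/(1 + k_d·θ_c) = 0.375 / (1 + 0.0519 × 6.02) = 0.375 / 1.312 = 0.2857 g VSS per g BOD_L removed.
Q·(S₀ − S) = 1730 × (2090 − 19.9) × 10⁻³ = 3581 kg/d removed.
Net sludge production P_X = 0.2857 × 3581 = 1023 kg VSS/d.
Carbonaceous O₂ demand = substrate oxidised − cell-mass equivalent = 3581 − 1.42 × 1023 = 2128 kg O₂/d.

R_O ≈ 2130 kg O₂/d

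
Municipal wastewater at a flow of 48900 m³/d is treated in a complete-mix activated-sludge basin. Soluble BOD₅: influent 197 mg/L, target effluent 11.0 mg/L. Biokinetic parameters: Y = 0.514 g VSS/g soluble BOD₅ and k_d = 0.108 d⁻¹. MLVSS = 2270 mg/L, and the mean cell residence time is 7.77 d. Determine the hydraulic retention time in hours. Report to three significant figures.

Steady-state biomass mass balance: V·X·(1 + k_d·θ_c) = Y·Q·(S₀ − S)·θ_c, so V = 0.514 × 48900 × (197 − 11.0) × 7.77 / [2270 × (1 + 0.108 × 7.77)] = 3.63×10^7 / 4175 = 8701 m³.
Hydraulic retention time τ = V/Q = 8701 / 48900 = 0.1779 d = 4.270 h.

τ ≈ 4.27 h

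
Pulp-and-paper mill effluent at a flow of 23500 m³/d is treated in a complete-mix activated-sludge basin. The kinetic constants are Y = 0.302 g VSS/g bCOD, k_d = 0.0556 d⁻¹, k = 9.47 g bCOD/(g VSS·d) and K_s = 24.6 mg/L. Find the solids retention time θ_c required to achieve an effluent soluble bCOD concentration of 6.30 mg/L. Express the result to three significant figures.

Specific growth rate at S = 6.30 mg/L: μ = YkS/(K_s+S) = 0.302·9.47·6.30/(24.6+6.30) = 0.5831 d⁻¹.
Then 1/θ_c = μ − k_d = 0.5831 − 0.0556 = 0.5275 d⁻¹, giving θ_c = 1.896 d.

θ_c ≈ 1.90 d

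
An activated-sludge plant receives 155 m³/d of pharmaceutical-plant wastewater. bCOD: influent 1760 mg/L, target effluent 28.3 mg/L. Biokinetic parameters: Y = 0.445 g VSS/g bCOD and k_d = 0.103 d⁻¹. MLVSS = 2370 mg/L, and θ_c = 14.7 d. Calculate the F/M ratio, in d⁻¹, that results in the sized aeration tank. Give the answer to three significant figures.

Steady-state biomass mass balance: V·X·(1 + k_d·θ_c) = Y·Q·(S₀ − S)·θ_c, so V = 0.445 × 155 × (1760 − 28.3) × 14.7 / [2370 × (1 + 0.103 × 14.7)] = 1.76×10^6 / 5958 = 294.7 m³.
F/M = Q·S₀ / (V·X) = 155 × 1760 / (294.7 × 2370) = 0.3906 g bCOD·(g VSS·d)⁻¹.

F/M ≈ 0.391 d⁻¹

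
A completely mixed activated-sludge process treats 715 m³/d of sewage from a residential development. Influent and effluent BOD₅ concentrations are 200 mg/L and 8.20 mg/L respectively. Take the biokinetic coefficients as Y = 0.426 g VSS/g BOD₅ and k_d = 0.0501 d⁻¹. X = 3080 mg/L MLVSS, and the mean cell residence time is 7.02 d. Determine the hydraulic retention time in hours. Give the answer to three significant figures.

Steady-state biomass mass balance: V·X·(1 + k_d·θ_c) = Y·Q·(S₀ − S)·θ_c, so V = 0.426 × 715 × (200 − 8.20) × 7.02 / [3080 × (1 + 0.0501 × 7.02)] = 4.1×10^5 / 4163 = 98.51 m³.
HRT = V/Q = 98.51 m³ / 715 m³·d⁻¹ = 0.1378 d × 24 = 3.307 h.

τ ≈ 3.31 h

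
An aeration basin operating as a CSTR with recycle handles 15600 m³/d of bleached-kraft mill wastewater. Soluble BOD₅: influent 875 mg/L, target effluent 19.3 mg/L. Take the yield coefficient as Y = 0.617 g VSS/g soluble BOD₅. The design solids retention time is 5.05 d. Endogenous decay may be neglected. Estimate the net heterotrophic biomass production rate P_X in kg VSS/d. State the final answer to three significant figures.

P_X ≈ 8240 kg VSS/d

No decay correction is needed, so Y_obs = Y = 0.617.
Q·(S₀ − S) = 15600 × (875 − 19.3) × 10⁻³ = 13349 kg/d removed.
Biomass produced: P_X = Y_obs·Q·ΔS = 0.6170 × 13349 ≈ 8236 kg VSS/d.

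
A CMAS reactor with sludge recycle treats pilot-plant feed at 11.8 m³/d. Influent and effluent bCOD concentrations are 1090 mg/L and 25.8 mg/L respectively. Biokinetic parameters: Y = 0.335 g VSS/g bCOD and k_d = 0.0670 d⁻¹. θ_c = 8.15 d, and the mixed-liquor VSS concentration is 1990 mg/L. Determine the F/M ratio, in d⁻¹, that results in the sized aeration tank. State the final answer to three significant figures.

From the SRT design equation V = Y Q (S₀−S) θ_c / [X (1 + k_d θ_c)] = 0.335 × 11.8 × (1090 − 25.8) × 8.15 / [1990 × (1 + 0.0670 × 8.15)] = 3.43×10^4 / 3077 = 11.14 m³.
Food-to-microorganism ratio F/M = Q S₀ / (V X) = 11.8 × 1090 / (11.14 × 1990) = 0.5800 d⁻¹.

F/M ≈ 0.580 d⁻¹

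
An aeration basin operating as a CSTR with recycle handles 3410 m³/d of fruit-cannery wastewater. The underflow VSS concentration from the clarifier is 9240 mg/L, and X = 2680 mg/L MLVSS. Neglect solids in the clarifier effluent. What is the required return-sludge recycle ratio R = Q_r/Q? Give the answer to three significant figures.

Solids balance on the clarifier gives (1+R)X = R·X_r, so R = X/(X_r − X) = 2680 / (9240 − 2680) = 0.4085.

R ≈ 0.409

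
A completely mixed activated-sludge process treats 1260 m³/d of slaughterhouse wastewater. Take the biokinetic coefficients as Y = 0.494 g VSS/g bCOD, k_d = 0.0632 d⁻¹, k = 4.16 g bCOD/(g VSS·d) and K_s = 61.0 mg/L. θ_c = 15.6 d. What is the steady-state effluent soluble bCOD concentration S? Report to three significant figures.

S ≈ 4.03 mg/L

For a completely mixed reactor with recycle the Lawrence–McCarty relation gives S = K_s·(1 + k_d·θ_c) / [θ_c·(Y·k − k_d) − 1] = 61.0 × (1 + 0.0632 × 15.6) / [15.6 × (0.494 × 4.16 − 0.0632) − 1] = 121.1 / 30.07 = 4.028 mg/L.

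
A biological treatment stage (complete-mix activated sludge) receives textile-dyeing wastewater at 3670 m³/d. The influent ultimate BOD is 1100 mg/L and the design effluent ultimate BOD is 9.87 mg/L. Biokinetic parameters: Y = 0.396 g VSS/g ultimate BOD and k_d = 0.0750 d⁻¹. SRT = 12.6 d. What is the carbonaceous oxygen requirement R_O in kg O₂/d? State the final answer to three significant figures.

Observed yield with endogenous decay: Y_obs = Y / (1 + k_d·θ_c) = 0.396 / (1 + 0.0750 × 12.6) = 0.396 / 1.945 = 0.2036 g VSS/g ultimate BOD.
Substrate removed = Q·(S₀ − S) = 3670 m³/d × (1100 − 9.87) g/m³ = 4×10^6 g/d = 4001 kg/d.
P_X = Y_obs·Q·(S₀ − S) = 0.2036 × 4001 = 814.6 kg VSS/d.
R_O = Q·ΔS − 1.42 P_X = 4001 − 1157 = 2844 kg O₂/d.

R_O ≈ 2840 kg O₂/d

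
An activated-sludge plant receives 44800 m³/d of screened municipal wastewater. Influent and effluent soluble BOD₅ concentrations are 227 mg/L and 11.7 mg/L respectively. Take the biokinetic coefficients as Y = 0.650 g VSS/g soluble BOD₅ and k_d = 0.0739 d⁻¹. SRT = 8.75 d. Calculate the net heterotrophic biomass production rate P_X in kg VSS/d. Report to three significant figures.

Y_obs = Y / (1 + k_d θ_c) = 0.650 / (1 + 0.0739 × 8.75) = 0.650 / 1.647 = 0.3947.
Q·(S₀ − S) = 44800 × (227 − 11.7) × 10⁻³ = 9645 kg/d removed.
P_X = Y_obs · Q(S₀ − S) = 0.3947 × 9645 = 3808 kg VSS/d.

P_X ≈ 3810 kg VSS/d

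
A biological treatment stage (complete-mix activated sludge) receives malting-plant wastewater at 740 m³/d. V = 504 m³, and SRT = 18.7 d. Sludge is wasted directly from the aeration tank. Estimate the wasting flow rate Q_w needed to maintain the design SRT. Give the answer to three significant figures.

Q_w ≈ 27.0 m³/d

With mixed-liquor wasting, θ_c = V/Q_w, so Q_w = V/θ_c = 504.0/18.7 = 26.95 m³/d.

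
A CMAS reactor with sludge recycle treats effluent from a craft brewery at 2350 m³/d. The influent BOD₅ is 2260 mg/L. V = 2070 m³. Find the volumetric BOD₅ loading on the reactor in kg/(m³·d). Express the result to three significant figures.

L_v = Q S₀ / V = 2350 × 2260 × 10⁻³ / 2070 = 2.566 kg/(m³·d).

L_v ≈ 2.57 kg BOD₅/(m³·d)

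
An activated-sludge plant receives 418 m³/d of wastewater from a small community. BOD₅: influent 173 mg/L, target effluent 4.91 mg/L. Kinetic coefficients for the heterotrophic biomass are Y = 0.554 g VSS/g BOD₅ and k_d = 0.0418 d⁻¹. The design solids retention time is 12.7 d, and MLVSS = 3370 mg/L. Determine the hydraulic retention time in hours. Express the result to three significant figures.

Steady-state biomass mass balance: V·X·(1 + k_d·θ_c) = Y·Q·(S₀ − S)·θ_c, so V = 0.554 × 418 × (173 − 4.91) × 12.7 / [3370 × (1 + 0.0418 × 12.7)] = 4.94×10^5 / 5159 = 95.82 m³.
Hydraulic retention time τ = V/Q = 95.82 / 418 = 0.2292 d = 5.502 h.

τ ≈ 5.50 h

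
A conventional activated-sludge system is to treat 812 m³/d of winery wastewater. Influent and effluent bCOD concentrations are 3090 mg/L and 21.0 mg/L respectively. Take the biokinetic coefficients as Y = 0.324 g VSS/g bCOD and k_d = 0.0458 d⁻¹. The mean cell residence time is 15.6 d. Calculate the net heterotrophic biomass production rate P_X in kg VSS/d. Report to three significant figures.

Observed yield with endogenous decay: Y_obs = Y / (1 + k_d·θ_c) = 0.324 / (1 + 0.0458 × 15.6) = 0.324 / 1.714 = 0.1890 g VSS/g bCOD.
ΔS = 3090 − 21.0 = 3069 mg/L, so the substrate removal rate is 812 × 3069/1000 = 2492 kg bCOD/d.
So the net sludge growth is P_X = 0.1890 × 2492 = 470.9 kg VSS/d.

P_X ≈ 471 kg VSS/d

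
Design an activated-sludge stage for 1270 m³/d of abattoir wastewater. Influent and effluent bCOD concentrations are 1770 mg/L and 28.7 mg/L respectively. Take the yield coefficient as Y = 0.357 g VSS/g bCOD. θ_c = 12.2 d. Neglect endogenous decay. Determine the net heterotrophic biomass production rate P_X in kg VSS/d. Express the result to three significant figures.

P_X ≈ 789 kg VSS/d

No decay correction is needed, so Y_obs = Y = 0.357.
Mass of bCOD removed per day: Q(S₀ − S) = 1270 × 1741 g/m³ = 2211 kg/d.
So the net sludge growth is P_X = 0.3570 × 2211 = 789.5 kg VSS/d.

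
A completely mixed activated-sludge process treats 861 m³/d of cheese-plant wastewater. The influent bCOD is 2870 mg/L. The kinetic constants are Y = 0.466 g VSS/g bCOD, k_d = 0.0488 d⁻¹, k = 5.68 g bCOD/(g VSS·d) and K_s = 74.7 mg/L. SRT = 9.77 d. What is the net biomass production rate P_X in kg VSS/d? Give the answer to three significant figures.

P_X ≈ 779 kg VSS/d

Effluent substrate depends only on kinetics and SRT: S = K_s(1 + k_d θ_c) / [θ_c(Yk − k_d) − 1] = 74.7 × (1 + 0.0488 × 9.77) / [9.77 × (0.466 × 5.68 − 0.0488) − 1] = 110.3 / 24.38 = 4.524 mg/L.
The observed yield is Y_obs = Y/(1 + k_d·θ_c) = 0.466 / (1 + 0.0488 × 9.77) = 0.466 / 1.477 = 0.3156 g VSS per g bCOD removed.
Q·(S₀ − S) = 861 × (2870 − 4.52) × 10⁻³ = 2467 kg/d removed.
Net biomass production P_X = Y_obs × Q·(S₀ − S) = 0.3156 × 2467 = 778.5 kg VSS/d.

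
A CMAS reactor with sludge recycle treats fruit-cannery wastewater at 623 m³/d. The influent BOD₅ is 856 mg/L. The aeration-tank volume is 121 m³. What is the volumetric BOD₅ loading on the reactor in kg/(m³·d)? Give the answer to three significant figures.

L_v ≈ 4.41 kg BOD₅/(m³·d)

Volumetric loading L_v = Q·S₀ / V = 623 × 856 g/m³ / 121.0 m³ = 4407 g/(m³·d) = 4.407 kg BOD₅/(m³·d).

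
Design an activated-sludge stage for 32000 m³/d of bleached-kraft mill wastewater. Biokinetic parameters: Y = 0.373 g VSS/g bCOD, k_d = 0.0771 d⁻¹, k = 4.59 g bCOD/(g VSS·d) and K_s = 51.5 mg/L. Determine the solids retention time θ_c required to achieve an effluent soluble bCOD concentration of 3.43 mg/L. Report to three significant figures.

θ_c ≈ 33.5 d

Specific growth rate at S = 3.43 mg/L: μ = YkS/(K_s+S) = 0.373·4.59·3.43/(51.5+3.43) = 0.1069 d⁻¹.
Then 1/θ_c = μ − k_d = 0.1069 − 0.0771 = 0.02981 d⁻¹, giving θ_c = 33.55 d.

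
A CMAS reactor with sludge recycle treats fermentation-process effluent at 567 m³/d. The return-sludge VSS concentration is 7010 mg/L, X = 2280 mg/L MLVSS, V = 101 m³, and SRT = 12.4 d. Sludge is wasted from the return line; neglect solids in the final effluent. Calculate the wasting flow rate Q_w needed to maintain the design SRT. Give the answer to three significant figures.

θ_c = V·X/(Q_w·X_r) when wasting from the recycle, so Q_w = V·X/(θ_c·X_r) = 101.0 × 2280 / (12.4 × 7010) = 2.649 m³/d.

Q_w ≈ 2.65 m³/d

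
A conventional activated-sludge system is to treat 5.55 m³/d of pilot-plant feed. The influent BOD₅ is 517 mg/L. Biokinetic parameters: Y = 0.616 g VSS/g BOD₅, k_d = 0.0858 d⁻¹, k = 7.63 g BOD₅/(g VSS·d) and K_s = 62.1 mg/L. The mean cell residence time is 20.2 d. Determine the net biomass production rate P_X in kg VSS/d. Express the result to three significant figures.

For a completely mixed reactor with recycle the Lawrence–McCarty relation gives S = K_s·(1 + k_d·θ_c) / [θ_c·(Y·k − k_d) − 1] = 62.1 × (1 + 0.0858 × 20.2) / [20.2 × (0.616 × 7.63 − 0.0858) − 1] = 169.7 / 92.21 = 1.841 mg/L.
Observed yield with endogenous decay: Y_obs = Y / (1 + k_d·θ_c) = 0.616 / (1 + 0.0858 × 20.2) = 0.616 / 2.733 = 0.2254 g VSS/g BOD₅.
Substrate removed = Q·(S₀ − S) = 5.55 m³/d × (517 − 1.84) g/m³ = 2.86×10^3 g/d = 2.859 kg/d.
Biomass produced: P_X = Y_obs·Q·ΔS = 0.2254 × 2.859 ≈ 0.6444 kg VSS/d.

P_X ≈ 0.644 kg VSS/d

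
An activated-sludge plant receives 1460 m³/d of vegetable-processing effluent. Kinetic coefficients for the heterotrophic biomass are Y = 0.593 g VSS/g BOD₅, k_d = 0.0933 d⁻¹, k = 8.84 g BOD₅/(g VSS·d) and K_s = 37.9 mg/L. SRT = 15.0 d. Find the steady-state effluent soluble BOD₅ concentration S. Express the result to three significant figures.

Effluent substrate depends only on kinetics and SRT: S = K_s(1 + k_d θ_c) / [θ_c(Yk − k_d) − 1] = 37.9 × (1 + 0.0933 × 15.0) / [15.0 × (0.593 × 8.84 − 0.0933) − 1] = 90.94 / 76.23 = 1.193 mg/L.

S ≈ 1.19 mg/L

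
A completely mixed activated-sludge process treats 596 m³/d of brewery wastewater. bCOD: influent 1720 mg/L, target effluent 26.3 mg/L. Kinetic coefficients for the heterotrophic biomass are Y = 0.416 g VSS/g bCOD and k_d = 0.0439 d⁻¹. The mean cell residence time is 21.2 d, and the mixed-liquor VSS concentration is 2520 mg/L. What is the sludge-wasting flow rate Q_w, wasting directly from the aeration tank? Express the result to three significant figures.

Q_w ≈ 86.3 m³/d

Rearranging the biomass balance for a CMAS with decay, V = Y·Q·ΔS·θ_c / [X·(1+k_d θ_c)] = 0.416 × 596 × (1720 − 26.3) × 21.2 / [2520 × (1 + 0.0439 × 21.2)] = 8.9×10^6 / 4865 = 1830 m³.
Wasting from the aeration tank: Q_w = V / θ_c = 1830 / 21.2 = 86.31 m³/d.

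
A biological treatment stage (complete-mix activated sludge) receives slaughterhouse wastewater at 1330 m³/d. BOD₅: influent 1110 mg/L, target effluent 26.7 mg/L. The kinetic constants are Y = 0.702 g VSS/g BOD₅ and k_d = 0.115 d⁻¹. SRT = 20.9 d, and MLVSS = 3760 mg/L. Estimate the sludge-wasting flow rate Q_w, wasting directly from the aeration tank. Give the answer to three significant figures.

From the SRT design equation V = Y Q (S₀−S) θ_c / [X (1 + k_d θ_c)] = 0.702 × 1330 × (1110 − 26.7) × 20.9 / [3760 × (1 + 0.115 × 20.9)] = 2.11×10^7 / 12797 = 1652 m³.
For wasting at MLVSS concentration, Q_w = V/θ_c = 1652/20.9 = 79.04 m³/d.

Q_w ≈ 79.0 m³/d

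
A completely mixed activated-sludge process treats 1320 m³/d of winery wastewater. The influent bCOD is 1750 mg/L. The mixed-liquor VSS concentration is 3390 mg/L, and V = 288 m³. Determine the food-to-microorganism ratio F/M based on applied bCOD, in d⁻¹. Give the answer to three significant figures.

Food-to-microorganism ratio F/M = Q S₀ / (V X) = 1320 × 1750 / (288.0 × 3390) = 2.366 d⁻¹.

F/M ≈ 2.37 d⁻¹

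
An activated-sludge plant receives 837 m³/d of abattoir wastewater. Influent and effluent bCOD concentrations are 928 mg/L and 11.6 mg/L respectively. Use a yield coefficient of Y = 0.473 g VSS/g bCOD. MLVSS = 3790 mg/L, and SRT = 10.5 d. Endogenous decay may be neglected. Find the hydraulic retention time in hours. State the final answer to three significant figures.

τ ≈ 28.8 h

With k_d = 0 the design equation reduces to V = Y Q (S₀−S) θ_c / X = 0.473 × 837 × (928 − 11.6) × 10.5 / 3790 = 1005 m³.
τ = V/Q = 1005/837 = 1.201 d, or 28.82 h.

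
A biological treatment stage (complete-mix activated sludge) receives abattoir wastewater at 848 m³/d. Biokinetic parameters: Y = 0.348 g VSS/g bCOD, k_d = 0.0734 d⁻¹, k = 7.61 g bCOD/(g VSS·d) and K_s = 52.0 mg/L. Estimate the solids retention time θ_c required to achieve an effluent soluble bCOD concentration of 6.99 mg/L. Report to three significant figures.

From 1/θ_c = Y·k·S/(K_s + S) − k_d: Y·k·S/(K_s+S) = 0.348 × 7.61 × 6.99 / (52.0 + 6.99) = 0.3138 d⁻¹.
Then 1/θ_c = μ − k_d = 0.3138 − 0.0734 = 0.2404 d⁻¹, giving θ_c = 4.160 d.

θ_c ≈ 4.16 d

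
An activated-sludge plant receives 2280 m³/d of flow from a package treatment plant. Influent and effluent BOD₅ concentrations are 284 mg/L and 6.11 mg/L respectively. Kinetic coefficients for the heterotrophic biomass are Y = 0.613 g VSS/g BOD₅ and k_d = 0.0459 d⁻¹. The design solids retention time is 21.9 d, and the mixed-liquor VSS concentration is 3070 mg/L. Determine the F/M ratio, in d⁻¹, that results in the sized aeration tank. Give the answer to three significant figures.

F/M ≈ 0.153 d⁻¹

Steady-state biomass mass balance: V·X·(1 + k_d·θ_c) = Y·Q·(S₀ − S)·θ_c, so V = 0.613 × 2280 × (284 − 6.11) × 21.9 / [3070 × (1 + 0.0459 × 21.9)] = 8.51×10^6 / 6156 = 1382 m³.
F/M = applied load / biomass = Q·S₀/(V·X) = 2280 × 284 / (1382 × 3070) = 0.1527 d⁻¹.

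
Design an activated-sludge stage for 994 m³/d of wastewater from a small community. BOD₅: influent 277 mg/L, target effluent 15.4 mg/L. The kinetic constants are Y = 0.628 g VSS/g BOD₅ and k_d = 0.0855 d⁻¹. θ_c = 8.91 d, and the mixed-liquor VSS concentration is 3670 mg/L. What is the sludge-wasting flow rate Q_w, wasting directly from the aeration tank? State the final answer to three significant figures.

Rearranging the biomass balance for a CMAS with decay, V = Y·Q·ΔS·θ_c / [X·(1+k_d θ_c)] = 0.628 × 994 × (277 − 15.4) × 8.91 / [3670 × (1 + 0.0855 × 8.91)] = 1.45×10^6 / 6466 = 225.0 m³.
Wasting from the aeration tank: Q_w = V / θ_c = 225.0 / 8.91 = 25.26 m³/d.

Q_w ≈ 25.3 m³/d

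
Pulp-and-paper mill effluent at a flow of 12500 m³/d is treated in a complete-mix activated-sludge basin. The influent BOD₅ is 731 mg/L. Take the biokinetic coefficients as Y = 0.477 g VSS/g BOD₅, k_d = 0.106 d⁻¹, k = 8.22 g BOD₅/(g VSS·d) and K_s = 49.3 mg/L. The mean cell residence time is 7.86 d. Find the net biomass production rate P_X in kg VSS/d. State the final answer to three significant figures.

For a completely mixed reactor with recycle the Lawrence–McCarty relation gives S = K_s·(1 + k_d·θ_c) / [θ_c·(Y·k − k_d) − 1] = 49.3 × (1 + 0.106 × 7.86) / [7.86 × (0.477 × 8.22 − 0.106) − 1] = 90.37 / 28.99 = 3.118 mg/L.
Observed yield with endogenous decay: Y_obs = Y / (1 + k_d·θ_c) = 0.477 / (1 + 0.106 × 7.86) = 0.477 / 1.833 = 0.2602 g VSS/g BOD₅.
ΔS = 731 − 3.12 = 727.9 mg/L, so the substrate removal rate is 12500 × 727.9/1000 = 9098 kg BOD₅/d.
So the net sludge growth is P_X = 0.2602 × 9098 = 2367 kg VSS/d.

P_X ≈ 2370 kg VSS/d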